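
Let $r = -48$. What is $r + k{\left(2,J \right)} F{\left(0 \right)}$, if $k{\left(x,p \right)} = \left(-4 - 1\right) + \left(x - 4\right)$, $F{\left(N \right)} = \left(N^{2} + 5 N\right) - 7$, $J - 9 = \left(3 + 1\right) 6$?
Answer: $1$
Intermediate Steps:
$J = 33$ ($J = 9 + \left(3 + 1\right) 6 = 9 + 4 \cdot 6 = 9 + 24 = 33$)
$F{\left(N \right)} = -7 + N^{2} + 5 N$
$k{\left(x,p \right)} = -9 + x$ ($k{\left(x,p \right)} = -5 + \left(x - 4\right) = -5 + \left(-4 + x\right) = -9 + x$)
$r + k{\left(2,J \right)} F{\left(0 \right)} = -48 + \left(-9 + 2\right) \left(-7 + 0^{2} + 5 \cdot 0\right) = -48 - 7 \left(-7 + 0 + 0\right) = -48 - -49 = -48 + 49 = 1$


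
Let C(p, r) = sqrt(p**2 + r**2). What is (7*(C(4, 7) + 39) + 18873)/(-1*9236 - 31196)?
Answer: -9573/20216 - sqrt(65)/5776 ≈ -0.47493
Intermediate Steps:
(7*(C(4, 7) + 39) + 18873)/(-1*9236 - 31196) = (7*(sqrt(4**2 + 7**2) + 39) + 18873)/(-1*9236 - 31196) = (7*(sqrt(16 + 49) + 39) + 18873)/(-9236 - 31196) = (7*(sqrt(65) + 39) + 18873)/(-40432) = (7*(39 + sqrt(65)) + 18873)*(-1/40432) = ((273 + 7*sqrt(65)) + 18873)*(-1/40432) = (19146 + 7*sqrt(65))*(-1/40432) = -9573/20216 - sqrt(65)/5776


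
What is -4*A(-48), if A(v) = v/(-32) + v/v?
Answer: -10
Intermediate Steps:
A(v) = 1 - v/32 (A(v) = v*(-1/32) + 1 = -v/32 + 1 = 1 - v/32)
-4*A(-48) = -4*(1 - 1/32*(-48)) = -4*(1 + 3/2) = -4*5/2 = -10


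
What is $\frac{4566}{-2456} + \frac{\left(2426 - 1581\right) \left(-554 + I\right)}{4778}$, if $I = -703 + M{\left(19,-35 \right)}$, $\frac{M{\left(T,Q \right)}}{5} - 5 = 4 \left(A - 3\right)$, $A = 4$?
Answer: $- \frac{634276047}{2933692} \approx -216.2$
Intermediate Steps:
$M{\left(T,Q \right)} = 45$ ($M{\left(T,Q \right)} = 25 + 5 \cdot 4 \left(4 - 3\right) = 25 + 5 \cdot 4 \cdot 1 = 25 + 5 \cdot 4 = 25 + 20 = 45$)
$I = -658$ ($I = -703 + 45 = -658$)
$\frac{4566}{-2456} + \frac{\left(2426 - 1581\right) \left(-554 + I\right)}{4778} = \frac{4566}{-2456} + \frac{\left(2426 - 1581\right) \left(-554 - 658\right)}{4778} = 4566 \left(- \frac{1}{2456}\right) + 845 \left(-1212\right) \frac{1}{4778} = - \frac{2283}{1228} - \frac{512070}{2389} = - \frac{634276047}{2933692}$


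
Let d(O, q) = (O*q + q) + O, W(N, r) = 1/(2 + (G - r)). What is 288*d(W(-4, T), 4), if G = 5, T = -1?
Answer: 1332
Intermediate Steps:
W(N, r) = 1/(7 - r) (W(N, r) = 1/(2 + (5 - r)) = 1/(7 - r))
d(O, q) = O + q + O*q (d(O, q) = (q + O*q) + O = O + q + O*q)
288*d(W(-4, T), 4) = 288*(1/(7 - 1*(-1)) + 4 + 4/(7 - 1*(-1))) = 288*(1/(7 + 1) + 4 + 4/(7 + 1)) = 288*(1/8 + 4 + 4/8) = 288*(⅛ + 4 + (⅛)*4) = 288*(⅛ + 4 + ½) = 288*(37/8) = 1332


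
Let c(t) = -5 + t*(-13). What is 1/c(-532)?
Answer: 1/6911 ≈ 0.00014470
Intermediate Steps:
c(t) = -5 - 13*t
1/c(-532) = 1/(-5 - 13*(-532)) = 1/(-5 + 6916) = 1/6911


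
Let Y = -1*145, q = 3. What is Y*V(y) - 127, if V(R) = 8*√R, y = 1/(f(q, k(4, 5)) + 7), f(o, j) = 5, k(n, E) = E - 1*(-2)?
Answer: -127 - 580*√3/3 ≈ -461.86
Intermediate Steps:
k(n, E) = 2 + E (k(n, E) = E + 2 = 2 + E)
Y = -145
y = 1/12 (y = 1/(5 + 7) = 1/12 ≈ 0.083333)
Y*V(y) - 127 = -1160*√(1/12) - 127 = -1160*√3/6 - 127 = -580*√3/3 - 127 = -127 - 580*√3/3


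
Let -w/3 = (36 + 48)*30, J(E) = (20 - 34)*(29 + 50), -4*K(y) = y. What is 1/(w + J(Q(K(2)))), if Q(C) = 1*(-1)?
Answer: -1/8666 ≈ -0.00011539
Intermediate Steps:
K(y) = -y/4
Q(C) = -1
J(E) = -1106 (J(E) = -14*79 = -1106)
w = -7560 (w = -3*(36 + 48)*30 = -252*30 = -3*2520 = -7560)
1/(w + J(Q(K(2)))) = 1/(-7560 - 1106) = 1/(-8666) = -1/8666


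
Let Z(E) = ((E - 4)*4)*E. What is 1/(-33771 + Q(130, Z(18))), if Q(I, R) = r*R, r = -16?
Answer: -1/49899 ≈ -2.0040e-5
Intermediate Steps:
Z(E) = E*(-16 + 4*E) (Z(E) = ((-4 + E)*4)*E = (-16 + 4*E)*E = E*(-16 + 4*E))
Q(I, R) = -16*R
1/(-33771 + Q(130, Z(18))) = 1/(-33771 - 64*18*(-4 + 18)) = 1/(-33771 - 64*18*14) = 1/(-33771 - 16*1008) = 1/(-33771 - 16128) = 1/(-49899) = -1/49899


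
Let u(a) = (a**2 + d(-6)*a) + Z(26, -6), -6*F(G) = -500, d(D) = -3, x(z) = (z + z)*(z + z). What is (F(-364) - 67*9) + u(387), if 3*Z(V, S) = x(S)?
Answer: 444409/3 ≈ 1.4814e+5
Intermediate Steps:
x(z) = 4*z**2 (x(z) = (2*z)*(2*z) = 4*z**2)
Z(V, S) = 4*S**2/3 (Z(V, S) = (4*S**2)/3 = 4*S**2/3)
F(G) = 250/3 (F(G) = -1/6*(-500) = 250/3)
u(a) = 48 + a**2 - 3*a (u(a) = (a**2 - 3*a) + (4/3)*(-6)**2 = (a**2 - 3*a) + (4/3)*36 = (a**2 - 3*a) + 48 = 48 + a**2 - 3*a)
(F(-364) - 67*9) + u(387) = (250/3 - 67*9) + (48 + 387**2 - 3*387) = (250/3 - 603) + (48 + 149769 - 1161) = -1559/3 + 148656 = 444409/3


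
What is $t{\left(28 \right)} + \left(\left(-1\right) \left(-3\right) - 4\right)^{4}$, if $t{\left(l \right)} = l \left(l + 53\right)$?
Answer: $2269$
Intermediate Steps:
$t{\left(l \right)} = l \left(53 + l\right)$
$t{\left(28 \right)} + \left(\left(-1\right) \left(-3\right) - 4\right)^{4} = 28 \left(53 + 28\right) + \left(\left(-1\right) \left(-3\right) - 4\right)^{4} = 28 \cdot 81 + \left(3 - 4\right)^{4} = 2268 + \left(-1\right)^{4} = 2268 + 1 = 2269$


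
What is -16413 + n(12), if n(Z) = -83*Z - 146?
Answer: -17555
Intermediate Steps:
n(Z) = -146 - 83*Z
-16413 + n(12) = -16413 + (-146 - 83*12) = -16413 + (-146 - 996) = -16413 - 1142 = -17555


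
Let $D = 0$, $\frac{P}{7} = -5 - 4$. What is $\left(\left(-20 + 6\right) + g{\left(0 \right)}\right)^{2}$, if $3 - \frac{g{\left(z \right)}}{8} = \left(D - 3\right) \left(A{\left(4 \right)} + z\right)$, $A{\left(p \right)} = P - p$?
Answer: $2553604$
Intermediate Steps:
$P = -63$ ($P = 7 \left(-5 - 4\right) = 7 \left(-9\right) = -63$)
$A{\left(p \right)} = -63 - p$
$g{\left(z \right)} = -1584 + 24 z$ ($g{\left(z \right)} = 24 - 8 \left(0 - 3\right) \left(\left(-63 - 4\right) + z\right) = 24 - 8 \left(- 3 \left(\left(-63 - 4\right) + z\right)\right) = 24 - 8 \left(- 3 \left(-67 + z\right)\right) = 24 - 8 \left(201 - 3 z\right) = 24 + \left(-1608 + 24 z\right) = -1584 + 24 z$)
$\left(\left(-20 + 6\right) + g{\left(0 \right)}\right)^{2} = \left(\left(-20 + 6\right) + \left(-1584 + 24 \cdot 0\right)\right)^{2} = \left(-14 + \left(-1584 + 0\right)\right)^{2} = \left(-14 - 1584\right)^{2} = \left(-1598\right)^{2} = 2553604$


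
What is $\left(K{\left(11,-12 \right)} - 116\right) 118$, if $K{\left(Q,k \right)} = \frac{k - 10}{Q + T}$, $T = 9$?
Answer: $- \frac{69089}{5} \approx -13818.0$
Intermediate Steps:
$K{\left(Q,k \right)} = \frac{-10 + k}{9 + Q}$ ($K{\left(Q,k \right)} = \frac{k - 10}{Q + 9} = \frac{-10 + k}{9 + Q}$)
$\left(K{\left(11,-12 \right)} - 116\right) 118 = \left(\frac{-10 - 12}{9 + 11} - 116\right) 118 = \left(\frac{1}{20} \left(-22\right) - 116\right) 118 = \left(- \frac{11}{10} - 116\right) 118 = \left(- \frac{1171}{10}\right) 118 = - \frac{69089}{5}$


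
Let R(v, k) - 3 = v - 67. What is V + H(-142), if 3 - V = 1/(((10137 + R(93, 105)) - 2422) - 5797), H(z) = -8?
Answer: -9736/1947 ≈ -5.0005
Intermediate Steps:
R(v, k) = -64 + v (R(v, k) = 3 + (v - 67) = 3 + (-67 + v) = -64 + v)
V = 5840/1947 (V = 3 - 1/(((10137 + (-64 + 93)) - 2422) - 5797) = 3 - 1/(((10137 + 29) - 2422) - 5797) = 3 - 1/((10166 - 2422) - 5797) = 3 - 1/(7744 - 5797) = 3 - 1/1947 = 5840/1947 ≈ 2.9995)
V + H(-142) = 5840/1947 - 8 = -9736/1947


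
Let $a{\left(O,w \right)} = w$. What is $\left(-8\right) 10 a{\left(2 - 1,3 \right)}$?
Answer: $-240$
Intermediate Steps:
$\left(-8\right) 10 a{\left(2 - 1,3 \right)} = \left(-8\right) 10 \cdot 3 = \left(-80\right) 3 = -240$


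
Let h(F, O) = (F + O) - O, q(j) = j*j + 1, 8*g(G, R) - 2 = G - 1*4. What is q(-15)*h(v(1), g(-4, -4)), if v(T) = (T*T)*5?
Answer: 1130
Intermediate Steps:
g(G, R) = -1/4 + G/8 (g(G, R) = 1/4 + (G - 1*4)/8 = 1/4 + (G - 4)/8 = 1/4 + (-4 + G)/8 = 1/4 + (-1/2 + G/8) = -1/4 + G/8)
q(j) = 1 + j**2 (q(j) = j**2 + 1 = 1 + j**2)
v(T) = 5*T**2 (v(T) = T**2*5 = 5*T**2)
h(F, O) = F
q(-15)*h(v(1), g(-4, -4)) = (1 + (-15)**2)*(5*1**2) = (1 + 225)*(5*1) = 226*5 = 1130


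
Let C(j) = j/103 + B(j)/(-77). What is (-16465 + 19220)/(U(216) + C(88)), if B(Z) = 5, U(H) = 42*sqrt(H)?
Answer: -2400039565/420467725599 + 255377089660*sqrt(6)/140155908533 ≈ 4.4575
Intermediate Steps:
C(j) = -5/77 + j/103 (C(j) = j/103 + 5/(-77) = j*(1/103) + 5*(-1/77) = j/103 - 5/77 = -5/77 + j/103)
(-16465 + 19220)/(U(216) + C(88)) = (-16465 + 19220)/(42*sqrt(216) + (-5/77 + (1/103)*88)) = 2755/(42*(6*sqrt(6)) + (-5/77 + 88/103)) = 2755/(252*sqrt(6) + 6261/7931) = 2755/(6261/7931 + 252*sqrt(6))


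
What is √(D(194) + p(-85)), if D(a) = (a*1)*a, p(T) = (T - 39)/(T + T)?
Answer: 3*√30213930/85 ≈ 194.00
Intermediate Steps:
p(T) = (-39 + T)/(2*T) (p(T) = (-39 + T)/((2*T)) = (-39 + T)*(1/(2*T)) = (-39 + T)/(2*T))
D(a) = a² (D(a) = a*a = a²)
√(D(194) + p(-85)) = √(194² + (½)*(-39 - 85)/(-85)) = √(37636 + (½)*(-1/85)*(-124)) = √(37636 + 62/85) = √(3199122/85) = 3*√30213930/85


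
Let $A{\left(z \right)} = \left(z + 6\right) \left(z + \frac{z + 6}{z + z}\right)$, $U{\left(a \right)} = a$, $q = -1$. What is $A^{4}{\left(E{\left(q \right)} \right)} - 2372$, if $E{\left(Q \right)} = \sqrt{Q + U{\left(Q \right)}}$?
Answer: $- \frac{12639}{4} - 140 i \sqrt{2} \approx -3159.8 - 197.99 i$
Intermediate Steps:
$E{\left(Q \right)} = \sqrt{2} \sqrt{Q}$ ($E{\left(Q \right)} = \sqrt{Q + Q} = \sqrt{2 Q} = \sqrt{2} \sqrt{Q}$)
$A{\left(z \right)} = \left(6 + z\right) \left(z + \frac{6 + z}{2 z}\right)$
$A^{4}{\left(E{\left(q \right)} \right)} - 2372 = \left(6 + \left(\sqrt{2} \sqrt{-1}\right)^{2} + \frac{18}{\sqrt{2} \sqrt{-1}} + \frac{13 \sqrt{2} \sqrt{-1}}{2}\right)^{4} - 2372 = \left(6 + \left(\sqrt{2} i\right)^{2} + \frac{18}{\sqrt{2} i} + \frac{13 \sqrt{2} i}{2}\right)^{4} - 2372 = \left(6 + \left(i \sqrt{2}\right)^{2} + \frac{18}{i \sqrt{2}} + \frac{13 i \sqrt{2}}{2}\right)^{4} - 2372 = \left(6 - 2 + 18 \left(- \frac{i \sqrt{2}}{2}\right) + \frac{13 i \sqrt{2}}{2}\right)^{4} - 2372 = \left(6 - 2 - 9 i \sqrt{2} + \frac{13 i \sqrt{2}}{2}\right)^{4} - 2372 = \left(4 - \frac{5 i \sqrt{2}}{2}\right)^{4} - 2372 = -2372 + \left(4 - \frac{5 i \sqrt{2}}{2}\right)^{4}$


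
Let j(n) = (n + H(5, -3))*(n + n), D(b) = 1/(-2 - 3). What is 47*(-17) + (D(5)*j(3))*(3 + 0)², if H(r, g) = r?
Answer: -4427/5 ≈ -885.40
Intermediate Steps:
D(b) = -⅕ (D(b) = 1/(-5) = -⅕)
j(n) = 2*n*(5 + n) (j(n) = (n + 5)*(n + n) = (5 + n)*(2*n) = 2*n*(5 + n))
47*(-17) + (D(5)*j(3))*(3 + 0)² = 47*(-17) + (-2*3*(5 + 3)/5)*(3 + 0)² = -799 - 2*3*8/5*3² = -799 - ⅕*48*9 = -799 - 48/5*9 = -799 - 432/5 = -4427/5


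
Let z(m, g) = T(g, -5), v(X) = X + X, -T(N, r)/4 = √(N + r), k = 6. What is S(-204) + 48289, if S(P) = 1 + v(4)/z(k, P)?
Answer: 48290 + 2*I*√209/209 ≈ 48290.0 + 0.13834*I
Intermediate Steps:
T(N, r) = -4*√(N + r)
v(X) = 2*X
z(m, g) = -4*√(-5 + g) (z(m, g) = -4*√(g - 5) = -4*√(-5 + g))
S(P) = 1 - 2/√(-5 + P) (S(P) = 1 + (2*4)/((-4*√(-5 + P))) = 1 - 1/(4*√(-5 + P))*8 = 1 - 2/√(-5 + P))
S(-204) + 48289 = (1 - 2/√(-5 - 204)) + 48289 = (1 - (-2)*I*√209/209) + 48289 = (1 + 2*I*√209/209) + 48289 = 48290 + 2*I*√209/209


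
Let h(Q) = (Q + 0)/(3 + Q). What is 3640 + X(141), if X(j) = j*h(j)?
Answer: 60449/16 ≈ 3778.1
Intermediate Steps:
h(Q) = Q/(3 + Q)
X(j) = j**2/(3 + j) (X(j) = j*(j/(3 + j)) = j**2/(3 + j))
3640 + X(141) = 3640 + 141**2/(3 + 141) = 3640 + 19881/144 = 3640 + 19881*(1/144) = 3640 + 2209/16 = 60449/16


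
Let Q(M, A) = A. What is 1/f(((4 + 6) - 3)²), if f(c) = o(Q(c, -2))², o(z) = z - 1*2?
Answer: 1/16 ≈ 0.062500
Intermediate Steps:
o(z) = -2 + z (o(z) = z - 2 = -2 + z)
f(c) = 16 (f(c) = (-2 - 2)² = (-4)² = 16)
1/f(((4 + 6) - 3)²) = 1/16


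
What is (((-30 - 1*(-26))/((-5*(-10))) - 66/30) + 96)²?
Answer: 5489649/625 ≈ 8783.4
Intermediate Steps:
(((-30 - 1*(-26))/((-5*(-10))) - 66/30) + 96)² = (((-30 + 26)/50 - 66*1/30) + 96)² = ((-4*1/50 - 11/5) + 96)² = ((-2/25 - 11/5) + 96)² = (-57/25 + 96)² = (2343/25)² = 5489649/625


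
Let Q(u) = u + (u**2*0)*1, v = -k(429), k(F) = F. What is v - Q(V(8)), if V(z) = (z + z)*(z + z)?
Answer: -685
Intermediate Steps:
V(z) = 4*z**2 (V(z) = (2*z)*(2*z) = 4*z**2)
v = -429 (v = -1*429 = -429)
Q(u) = u (Q(u) = u + 0*1 = u + 0 = u)
v - Q(V(8)) = -429 - 4*8**2 = -429 - 4*64 = -429 - 1*256 = -429 - 256 = -685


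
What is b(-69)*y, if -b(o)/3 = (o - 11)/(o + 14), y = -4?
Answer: 192/11 ≈ 17.455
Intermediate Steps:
b(o) = -3*(-11 + o)/(14 + o) (b(o) = -3*(o - 11)/(o + 14) = -3*(-11 + o)/(14 + o))
b(-69)*y = (3*(11 - 1*(-69))/(14 - 69))*(-4) = (3*(11 + 69)/(-55))*(-4) = (3*(-1/55)*80)*(-4) = -48/11*(-4) = 192/11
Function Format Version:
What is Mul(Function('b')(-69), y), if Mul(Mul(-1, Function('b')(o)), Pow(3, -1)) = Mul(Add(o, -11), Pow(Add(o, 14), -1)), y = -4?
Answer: Rational(192, 11) ≈ 17.455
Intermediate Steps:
Function('b')(o) = Mul(-3, Pow(Add(14, o), -1), Add(-11, o)) (Function('b')(o) = Mul(-3, Mul(Add(o, -11), Pow(Add(o, 14), -1))) = Mul(-3, Mul(Add(-11, o), Pow(Add(14, o), -1))) = Mul(-3, Mul(Pow(Add(14, o), -1), Add(-11, o))) = Mul(-3, Pow(Add(14, o), -1), Add(-11, o)))
Mul(Function('b')(-69), y) = Mul(Mul(3, Pow(Add(14, -69), -1), Add(11, Mul(-1, -69))), -4) = Mul(Mul(3, Pow(-55, -1), Add(11, 69)), -4) = Mul(Mul(3, Rational(-1, 55), 80), -4) = Mul(Rational(-48, 11), -4) = Rational(192, 11)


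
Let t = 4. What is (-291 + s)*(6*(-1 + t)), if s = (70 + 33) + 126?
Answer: -1116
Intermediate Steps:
s = 229 (s = 103 + 126 = 229)
(-291 + s)*(6*(-1 + t)) = (-291 + 229)*(6*(-1 + 4)) = -372*3 = -62*18 = -1116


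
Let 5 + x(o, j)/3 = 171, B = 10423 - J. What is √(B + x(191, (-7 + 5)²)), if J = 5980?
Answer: 9*√61 ≈ 70.292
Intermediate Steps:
B = 4443 (B = 10423 - 1*5980 = 10423 - 5980 = 4443)
x(o, j) = 498 (x(o, j) = -15 + 3*171 = -15 + 513 = 498)
√(B + x(191, (-7 + 5)²)) = √(4443 + 498) = √4941 = 9*√61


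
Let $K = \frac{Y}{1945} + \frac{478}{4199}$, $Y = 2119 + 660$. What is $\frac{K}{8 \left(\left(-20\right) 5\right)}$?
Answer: $- \frac{12598731}{6533644000} \approx -0.0019283$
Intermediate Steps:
$Y = 2779$
$K = \frac{12598731}{8167055}$ ($K = \frac{2779}{1945} + \frac{478}{4199} = \frac{12598731}{8167055} \approx 1.5426$)
$\frac{K}{8 \left(\left(-20\right) 5\right)} = \frac{12598731}{8167055 \cdot 8 \left(\left(-20\right) 5\right)} = \frac{12598731}{8167055 \cdot 8 \left(-100\right)} = \frac{12598731}{8167055 \left(-800\right)} = \frac{12598731}{8167055} \left(- \frac{1}{800}\right) = - \frac{12598731}{6533644000}$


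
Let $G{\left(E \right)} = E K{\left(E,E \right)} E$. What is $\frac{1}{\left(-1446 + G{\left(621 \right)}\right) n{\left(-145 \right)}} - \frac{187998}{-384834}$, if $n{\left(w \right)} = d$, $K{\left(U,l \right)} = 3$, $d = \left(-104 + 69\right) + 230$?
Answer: $\frac{7059889428134}{14451672164085} \approx 0.48852$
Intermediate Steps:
$d = 195$ ($d = -35 + 230 = 195$)
$n{\left(w \right)} = 195$
$G{\left(E \right)} = 3 E^{2}$ ($G{\left(E \right)} = E 3 E = 3 E E = 3 E^{2}$)
$\frac{1}{\left(-1446 + G{\left(621 \right)}\right) n{\left(-145 \right)}} - \frac{187998}{-384834} = \frac{1}{\left(-1446 + 3 \cdot 621^{2}\right) 195} - \frac{187998}{-384834} = \frac{1}{-1446 + 3 \cdot 385641} \cdot \frac{1}{195} - - \frac{31333}{64139} = \frac{1}{-1446 + 1156923} \cdot \frac{1}{195} + \frac{31333}{64139} = \frac{1}{1155477} \cdot \frac{1}{195} + \frac{31333}{64139} = \frac{1}{225318015} + \frac{31333}{64139} = \frac{7059889428134}{14451672164085}$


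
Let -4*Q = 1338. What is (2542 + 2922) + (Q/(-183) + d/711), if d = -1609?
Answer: 473920543/86742 ≈ 5463.6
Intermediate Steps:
Q = -669/2 (Q = -¼*1338 = -669/2 ≈ -334.50)
(2542 + 2922) + (Q/(-183) + d/711) = (2542 + 2922) + (-669/2/(-183) - 1609/711) = 5464 + (-669/2*(-1/183) - 1609*1/711) = 5464 + (223/122 - 1609/711) = 5464 - 37745/86742 = 473920543/86742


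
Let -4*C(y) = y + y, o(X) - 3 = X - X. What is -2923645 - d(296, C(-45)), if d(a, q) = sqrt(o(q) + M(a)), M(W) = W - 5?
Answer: -2923645 - 7*sqrt(6) ≈ -2.9237e+6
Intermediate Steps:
o(X) = 3 (o(X) = 3 + (X - X) = 3 + 0 = 3)
C(y) = -y/2 (C(y) = -(y + y)/4 = -y/2)
M(W) = -5 + W
d(a, q) = sqrt(-2 + a) (d(a, q) = sqrt(3 + (-5 + a)) = sqrt(-2 + a))
-2923645 - d(296, C(-45)) = -2923645 - sqrt(-2 + 296) = -2923645 - sqrt(294) = -2923645 - 7*sqrt(6)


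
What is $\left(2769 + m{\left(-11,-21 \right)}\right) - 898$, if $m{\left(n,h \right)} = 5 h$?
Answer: $1766$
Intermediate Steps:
$\left(2769 + m{\left(-11,-21 \right)}\right) - 898 = \left(2769 + 5 \left(-21\right)\right) - 898 = \left(2769 - 105\right) - 898 = 2664 - 898 = 1766$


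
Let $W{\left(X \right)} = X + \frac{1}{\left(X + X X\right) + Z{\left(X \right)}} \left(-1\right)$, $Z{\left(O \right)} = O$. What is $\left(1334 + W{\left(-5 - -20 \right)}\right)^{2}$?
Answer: $\frac{118331872036}{65025} \approx 1.8198 \cdot 10^{6}$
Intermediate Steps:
$W{\left(X \right)} = X - \frac{1}{X^{2} + 2 X}$ ($W{\left(X \right)} = X + \frac{1}{\left(X + X X\right) + X} \left(-1\right) = X + \frac{1}{\left(X + X^{2}\right) + X} \left(-1\right) = X + \frac{1}{X^{2} + 2 X} \left(-1\right) = X - \frac{1}{X^{2} + 2 X}$)
$\left(1334 + W{\left(-5 - -20 \right)}\right)^{2} = \left(1334 + \frac{-1 + \left(-5 - -20\right)^{3} + 2 \left(-5 - -20\right)^{2}}{\left(-5 - -20\right) \left(2 - -15\right)}\right)^{2} = \left(1334 + \frac{-1 + \left(-5 + 20\right)^{3} + 2 \left(-5 + 20\right)^{2}}{\left(-5 + 20\right) \left(2 + \left(-5 + 20\right)\right)}\right)^{2} = \left(1334 + \frac{-1 + 15^{3} + 2 \cdot 15^{2}}{15 \left(2 + 15\right)}\right)^{2} = \left(1334 + \frac{-1 + 3375 + 2 \cdot 225}{15 \cdot 17}\right)^{2} = \left(1334 + \frac{1}{15} \cdot \frac{1}{17} \left(-1 + 3375 + 450\right)\right)^{2} = \left(1334 + \frac{1}{15} \cdot \frac{1}{17} \cdot 3824\right)^{2} = \left(1334 + \frac{3824}{255}\right)^{2} = \left(\frac{343994}{255}\right)^{2} = \frac{118331872036}{65025}$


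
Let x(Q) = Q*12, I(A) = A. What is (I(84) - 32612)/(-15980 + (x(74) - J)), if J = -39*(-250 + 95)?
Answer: 32528/21137 ≈ 1.5389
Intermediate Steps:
x(Q) = 12*Q
J = 6045 (J = -39*(-155) = 6045)
(I(84) - 32612)/(-15980 + (x(74) - J)) = (84 - 32612)/(-15980 + (12*74 - 1*6045)) = -32528/(-15980 + (888 - 6045)) = -32528/(-15980 - 5157) = -32528/(-21137) = -32528*(-1/21137) = 32528/21137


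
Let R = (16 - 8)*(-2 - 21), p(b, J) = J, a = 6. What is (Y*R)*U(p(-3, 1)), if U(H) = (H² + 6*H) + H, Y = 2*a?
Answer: -17664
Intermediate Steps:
Y = 12 (Y = 2*6 = 12)
U(H) = H² + 7*H
R = -184 (R = 8*(-23) = -184)
(Y*R)*U(p(-3, 1)) = (12*(-184))*(1*(7 + 1)) = -2208*8 = -17664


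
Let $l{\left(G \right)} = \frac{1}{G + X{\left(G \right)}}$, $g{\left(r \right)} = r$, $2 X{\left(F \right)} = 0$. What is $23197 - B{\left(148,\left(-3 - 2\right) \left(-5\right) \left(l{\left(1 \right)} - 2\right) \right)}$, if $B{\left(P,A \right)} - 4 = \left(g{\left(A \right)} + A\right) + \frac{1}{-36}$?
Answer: $\frac{836749}{36} \approx 23243.0$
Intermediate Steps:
$X{\left(F \right)} = 0$ ($X{\left(F \right)} = \frac{1}{2} \cdot 0 = 0$)
$l{\left(G \right)} = \frac{1}{G}$ ($l{\left(G \right)} = \frac{1}{G + 0} = \frac{1}{G}$)
$B{\left(P,A \right)} = \frac{143}{36} + 2 A$ ($B{\left(P,A \right)} = 4 + \left(\left(A + A\right) + \frac{1}{-36}\right) = 4 + \left(2 A - \frac{1}{36}\right) = 4 + \left(- \frac{1}{36} + 2 A\right) = \frac{143}{36} + 2 A$)
$23197 - B{\left(148,\left(-3 - 2\right) \left(-5\right) \left(l{\left(1 \right)} - 2\right) \right)} = 23197 - \left(\frac{143}{36} + 2 \left(-3 - 2\right) \left(-5\right) \left(1^{-1} - 2\right)\right) = 23197 - \left(\frac{143}{36} + 2 \left(-5\right) \left(-5\right) \left(1 - 2\right)\right) = 23197 - \left(\frac{143}{36} + 2 \cdot 25 \left(-1\right)\right) = 23197 - \left(\frac{143}{36} + 2 \left(-25\right)\right) = 23197 - \left(\frac{143}{36} - 50\right) = 23197 - - \frac{1657}{36} = 23197 + \frac{1657}{36} = \frac{836749}{36}$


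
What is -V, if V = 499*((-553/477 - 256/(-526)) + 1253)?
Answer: -78395754280/125451 ≈ -6.2491e+5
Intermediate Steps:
V = 78395754280/125451 (V = 499*((-553*1/477 - 256*(-1/526)) + 1253) = 499*((-553/477 + 128/263) + 1253) = 499*(-84383/125451 + 1253) = 499*(157105720/125451) = 78395754280/125451 ≈ 6.2491e+5)
-V = -1*78395754280/125451 = -78395754280/125451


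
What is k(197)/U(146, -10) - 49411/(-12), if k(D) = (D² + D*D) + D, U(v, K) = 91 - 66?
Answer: 433811/60 ≈ 7230.2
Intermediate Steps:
U(v, K) = 25
k(D) = D + 2*D² (k(D) = (D² + D²) + D = 2*D² + D = D + 2*D²)
k(197)/U(146, -10) - 49411/(-12) = (197*(1 + 2*197))/25 - 49411/(-12) = (197*(1 + 394))*(1/25) - 49411*(-1/12) = (197*395)*(1/25) + 49411/12 = 77815*(1/25) + 49411/12 = 15563/5 + 49411/12 = 433811/60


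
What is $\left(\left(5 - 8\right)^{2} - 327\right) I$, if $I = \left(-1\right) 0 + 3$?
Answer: $-954$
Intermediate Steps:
$I = 3$ ($I = 0 + 3 = 3$)
$\left(\left(5 - 8\right)^{2} - 327\right) I = \left(\left(5 - 8\right)^{2} - 327\right) 3 = \left(\left(-3\right)^{2} - 327\right) 3 = \left(9 - 327\right) 3 = \left(-318\right) 3 = -954$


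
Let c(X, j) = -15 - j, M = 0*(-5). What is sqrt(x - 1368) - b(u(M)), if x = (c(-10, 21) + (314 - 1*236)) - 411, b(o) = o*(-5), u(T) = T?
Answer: 3*I*sqrt(193) ≈ 41.677*I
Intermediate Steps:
M = 0
b(o) = -5*o
x = -369 (x = ((-15 - 1*21) + (314 - 1*236)) - 411 = ((-15 - 21) + (314 - 236)) - 411 = (-36 + 78) - 411 = 42 - 411 = -369)
sqrt(x - 1368) - b(u(M)) = sqrt(-369 - 1368) - (-5)*0 = sqrt(-1737) - 1*0 = 3*I*sqrt(193) + 0 = 3*I*sqrt(193)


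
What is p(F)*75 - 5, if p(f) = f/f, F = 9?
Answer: 70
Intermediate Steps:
p(f) = 1
p(F)*75 - 5 = 1*75 - 5 = 75 - 5 = 70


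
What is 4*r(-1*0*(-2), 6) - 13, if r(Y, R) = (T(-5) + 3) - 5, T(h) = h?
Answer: -41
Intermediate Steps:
r(Y, R) = -7 (r(Y, R) = (-5 + 3) - 5 = -2 - 5 = -7)
4*r(-1*0*(-2), 6) - 13 = 4*(-7) - 13 = -28 - 13 = -41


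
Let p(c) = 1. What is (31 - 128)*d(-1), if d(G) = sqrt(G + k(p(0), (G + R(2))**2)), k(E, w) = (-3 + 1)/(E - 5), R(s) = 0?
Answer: -97*I*sqrt(2)/2 ≈ -68.589*I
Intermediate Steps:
k(E, w) = -2/(-5 + E)
d(G) = sqrt(1/2 + G) (d(G) = sqrt(G - 2/(-5 + 1)) = sqrt(G - 2/(-4)) = sqrt(G - 2*(-1/4)) = sqrt(G + 1/2) = sqrt(1/2 + G))
(31 - 128)*d(-1) = (31 - 128)*(sqrt(2 + 4*(-1))/2) = -97*sqrt(2 - 4)/2 = -97*sqrt(-2)/2 = -97*I*sqrt(2)/2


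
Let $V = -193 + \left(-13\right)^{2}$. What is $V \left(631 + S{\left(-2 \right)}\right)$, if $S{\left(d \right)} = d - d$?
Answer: $-15144$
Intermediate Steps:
$S{\left(d \right)} = 0$
$V = -24$ ($V = -193 + 169 = -24$)
$V \left(631 + S{\left(-2 \right)}\right) = - 24 \left(631 + 0\right) = \left(-24\right) 631 = -15144$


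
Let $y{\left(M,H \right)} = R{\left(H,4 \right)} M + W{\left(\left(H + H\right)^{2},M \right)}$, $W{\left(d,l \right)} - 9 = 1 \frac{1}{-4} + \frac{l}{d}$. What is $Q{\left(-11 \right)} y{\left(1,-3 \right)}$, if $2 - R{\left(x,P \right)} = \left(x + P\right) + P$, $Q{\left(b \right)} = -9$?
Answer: $-52$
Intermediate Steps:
$R{\left(x,P \right)} = 2 - x - 2 P$ ($R{\left(x,P \right)} = 2 - \left(\left(x + P\right) + P\right) = 2 - \left(\left(P + x\right) + P\right) = 2 - \left(x + 2 P\right) = 2 - x - 2 P$)
$W{\left(d,l \right)} = \frac{35}{4} + \frac{l}{d}$ ($W{\left(d,l \right)} = 9 + \left(1 \frac{1}{-4} + \frac{l}{d}\right) = 9 + \left(1 \left(- \frac{1}{4}\right) + \frac{l}{d}\right) = 9 - \left(\frac{1}{4} - \frac{l}{d}\right) = \frac{35}{4} + \frac{l}{d}$)
$y{\left(M,H \right)} = \frac{35}{4} + M \left(-6 - H\right) + \frac{M}{4 H^{2}}$ ($y{\left(M,H \right)} = \left(2 - H - 8\right) M + \left(\frac{35}{4} + \frac{M}{\left(H + H\right)^{2}}\right) = \left(2 - H - 8\right) M + \left(\frac{35}{4} + \frac{M}{\left(2 H\right)^{2}}\right) = \left(-6 - H\right) M + \left(\frac{35}{4} + \frac{M}{4 H^{2}}\right) = M \left(-6 - H\right) + \left(\frac{35}{4} + M \frac{1}{4 H^{2}}\right) = M \left(-6 - H\right) + \left(\frac{35}{4} + \frac{M}{4 H^{2}}\right) = \frac{35}{4} + M \left(-6 - H\right) + \frac{M}{4 H^{2}}$)
$Q{\left(-11 \right)} y{\left(1,-3 \right)} = - 9 \left(\frac{35}{4} - 6 - \left(-3\right) 1 + \frac{1}{4} \cdot 1 \cdot \frac{1}{9}\right) = - 9 \left(\frac{35}{4} - 6 + 3 + \frac{1}{4} \cdot 1 \cdot \frac{1}{9}\right) = - 9 \left(\frac{35}{4} - 6 + 3 + \frac{1}{36}\right) = \left(-9\right) \frac{52}{9} = -52$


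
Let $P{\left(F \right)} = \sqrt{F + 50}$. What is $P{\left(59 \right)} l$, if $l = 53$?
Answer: $53 \sqrt{109} \approx 553.34$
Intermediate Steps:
$P{\left(F \right)} = \sqrt{50 + F}$
$P{\left(59 \right)} l = \sqrt{50 + 59} \cdot 53 = \sqrt{109} \cdot 53 = 53 \sqrt{109}$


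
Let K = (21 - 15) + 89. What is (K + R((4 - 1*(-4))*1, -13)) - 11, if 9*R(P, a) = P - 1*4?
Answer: 760/9 ≈ 84.444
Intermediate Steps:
R(P, a) = -4/9 + P/9 (R(P, a) = (P - 1*4)/9 = (P - 4)/9 = (-4 + P)/9 = -4/9 + P/9)
K = 95 (K = 6 + 89 = 95)
(K + R((4 - 1*(-4))*1, -13)) - 11 = (95 + (-4/9 + ((4 - 1*(-4))*1)/9)) - 11 = (95 + (-4/9 + ((4 + 4)*1)/9)) - 11 = (95 + (-4/9 + (8*1)/9)) - 11 = (95 + (-4/9 + (1/9)*8)) - 11 = (95 + (-4/9 + 8/9)) - 11 = (95 + 4/9) - 11 = 859/9 - 11 = 760/9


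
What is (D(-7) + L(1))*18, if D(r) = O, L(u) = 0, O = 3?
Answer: 54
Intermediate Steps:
D(r) = 3
(D(-7) + L(1))*18 = (3 + 0)*18 = 3*18 = 54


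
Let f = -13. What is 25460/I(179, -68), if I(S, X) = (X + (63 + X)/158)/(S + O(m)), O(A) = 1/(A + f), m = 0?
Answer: -9356753680/139737 ≈ -66960.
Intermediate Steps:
O(A) = 1/(-13 + A) (O(A) = 1/(A - 13) = 1/(-13 + A))
I(S, X) = (63/158 + 159*X/158)/(-1/13 + S) (I(S, X) = (X + (63 + X)/158)/(S + 1/(-13 + 0)) = (X + (63 + X)*(1/158))/(S + 1/(-13)) = (X + (63/158 + X/158))/(S - 1/13) = (63/158 + 159*X/158)/(-1/13 + S))
25460/I(179, -68) = 25460/((39*(21 + 53*(-68))/(158*(-1 + 13*179)))) = 25460/((39*(21 - 3604)/(158*(-1 + 2327)))) = 25460/(((39/158)*(-3583)/2326)) = 25460/(((39/158)*(1/2326)*(-3583))) = 25460/(-139737/367508) = 25460*(-367508/139737) = -9356753680/139737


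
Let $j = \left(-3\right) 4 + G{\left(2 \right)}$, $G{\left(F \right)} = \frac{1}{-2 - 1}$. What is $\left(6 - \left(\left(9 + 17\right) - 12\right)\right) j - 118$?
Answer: $- \frac{58}{3} \approx -19.333$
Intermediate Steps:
$G{\left(F \right)} = - \frac{1}{3}$ ($G{\left(F \right)} = \frac{1}{-3} = - \frac{1}{3}$)
$j = - \frac{37}{3}$ ($j = \left(-3\right) 4 - \frac{1}{3} = -12 - \frac{1}{3} = - \frac{37}{3} \approx -12.333$)
$\left(6 - \left(\left(9 + 17\right) - 12\right)\right) j - 118 = \left(6 - \left(\left(9 + 17\right) - 12\right)\right) \left(- \frac{37}{3}\right) - 118 = \left(6 - \left(26 - 12\right)\right) \left(- \frac{37}{3}\right) - 118 = \left(6 - 14\right) \left(- \frac{37}{3}\right) - 118 = \left(-8\right) \left(- \frac{37}{3}\right) - 118 = \frac{296}{3} - 118 = - \frac{58}{3}$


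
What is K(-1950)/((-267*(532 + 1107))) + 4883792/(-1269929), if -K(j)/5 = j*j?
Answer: 7335771414668/185245813159 ≈ 39.600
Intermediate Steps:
K(j) = -5*j² (K(j) = -5*j*j = -5*j²)
K(-1950)/((-267*(532 + 1107))) + 4883792/(-1269929) = (-5*(-1950)²)/((-267*(532 + 1107))) + 4883792/(-1269929) = (-5*3802500)/((-267*1639)) + 4883792*(-1/1269929) = -19012500/(-437613) - 4883792/1269929 = -19012500*(-1/437613) - 4883792/1269929 = 6337500/145871 - 4883792/1269929 = 7335771414668/185245813159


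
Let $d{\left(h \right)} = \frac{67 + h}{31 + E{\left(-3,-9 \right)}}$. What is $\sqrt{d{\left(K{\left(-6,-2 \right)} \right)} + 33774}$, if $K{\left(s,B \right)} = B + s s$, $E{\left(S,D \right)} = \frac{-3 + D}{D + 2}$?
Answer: $\frac{\sqrt{1771304237}}{229} \approx 183.79$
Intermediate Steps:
$E{\left(S,D \right)} = \frac{-3 + D}{2 + D}$
$K{\left(s,B \right)} = B + s^{2}$
$d{\left(h \right)} = \frac{469}{229} + \frac{7 h}{229}$ ($d{\left(h \right)} = \frac{67 + h}{31 + \frac{-3 - 9}{2 - 9}} = \frac{67 + h}{31 + \frac{1}{-7} \left(-12\right)} = \frac{67 + h}{31 - - \frac{12}{7}} = \frac{67 + h}{31 + \frac{12}{7}} = \frac{67 + h}{\frac{229}{7}} = \left(67 + h\right) \frac{7}{229} = \frac{469}{229} + \frac{7 h}{229}$)
$\sqrt{d{\left(K{\left(-6,-2 \right)} \right)} + 33774} = \sqrt{\left(\frac{469}{229} + \frac{7 \left(-2 + \left(-6\right)^{2}\right)}{229}\right) + 33774} = \sqrt{\left(\frac{469}{229} + \frac{7 \left(-2 + 36\right)}{229}\right) + 33774} = \sqrt{\left(\frac{469}{229} + \frac{7}{229} \cdot 34\right) + 33774} = \sqrt{\left(\frac{469}{229} + \frac{238}{229}\right) + 33774} = \sqrt{\frac{707}{229} + 33774} = \sqrt{\frac{7734953}{229}} = \frac{\sqrt{1771304237}}{229}$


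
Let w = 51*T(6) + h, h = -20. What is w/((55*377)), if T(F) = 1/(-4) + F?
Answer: 1093/82940 ≈ 0.013178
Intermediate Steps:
T(F) = -¼ + F
w = 1093/4 (w = 51*(-¼ + 6) - 20 = 51*(23/4) - 20 = 1173/4 - 20 = 1093/4 ≈ 273.25)
w/((55*377)) = 1093/(4*((55*377))) = (1093/4)/20735 = (1093/4)*(1/20735) = 1093/82940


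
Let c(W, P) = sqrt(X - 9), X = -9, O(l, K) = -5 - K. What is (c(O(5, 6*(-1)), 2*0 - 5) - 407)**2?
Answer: 165631 - 2442*I*sqrt(2) ≈ 1.6563e+5 - 3453.5*I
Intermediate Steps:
c(W, P) = 3*I*sqrt(2) (c(W, P) = sqrt(-9 - 9) = sqrt(-18) = 3*I*sqrt(2))
(c(O(5, 6*(-1)), 2*0 - 5) - 407)**2 = (3*I*sqrt(2) - 407)**2 = (-407 + 3*I*sqrt(2))**2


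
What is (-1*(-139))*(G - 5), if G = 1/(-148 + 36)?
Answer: -77979/112 ≈ -696.24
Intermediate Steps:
G = -1/112 (G = 1/(-112) = -1/112 ≈ -0.0089286)
(-1*(-139))*(G - 5) = (-1*(-139))*(-1/112 - 5) = 139*(-561/112) = -77979/112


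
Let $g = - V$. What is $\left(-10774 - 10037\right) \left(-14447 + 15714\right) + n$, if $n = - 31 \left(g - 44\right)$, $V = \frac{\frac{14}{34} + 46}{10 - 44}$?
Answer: $- \frac{15239672453}{578} \approx -2.6366 \cdot 10^{7}$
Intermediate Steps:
$V = - \frac{789}{578}$ ($V = \frac{14 \cdot \frac{1}{34} + 46}{-34} = \left(\frac{7}{17} + 46\right) \left(- \frac{1}{34}\right) = \frac{789}{17} \left(- \frac{1}{34}\right) = - \frac{789}{578} \approx -1.3651$)
$g = \frac{789}{578}$ ($g = \left(-1\right) \left(- \frac{789}{578}\right) = \frac{789}{578} \approx 1.3651$)
$n = \frac{763933}{578}$ ($n = - 31 \left(\frac{789}{578} - 44\right) = \left(-31\right) \left(- \frac{24643}{578}\right) = \frac{763933}{578} \approx 1321.7$)
$\left(-10774 - 10037\right) \left(-14447 + 15714\right) + n = \left(-10774 - 10037\right) \left(-14447 + 15714\right) + \frac{763933}{578} = \left(-20811\right) 1267 + \frac{763933}{578} = -26367537 + \frac{763933}{578} = - \frac{15239672453}{578}$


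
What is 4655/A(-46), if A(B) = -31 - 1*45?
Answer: -245/4 ≈ -61.250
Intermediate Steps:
A(B) = -76 (A(B) = -31 - 45 = -76)
4655/A(-46) = 4655/(-76) = 4655*(-1/76) = -245/4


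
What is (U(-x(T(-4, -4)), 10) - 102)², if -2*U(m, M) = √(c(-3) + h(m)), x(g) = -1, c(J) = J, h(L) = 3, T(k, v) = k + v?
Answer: 10404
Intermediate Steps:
U(m, M) = 0 (U(m, M) = -√(-3 + 3)/2 = -√0/2 = -½*0 = 0)
(U(-x(T(-4, -4)), 10) - 102)² = (0 - 102)² = (-102)² = 10404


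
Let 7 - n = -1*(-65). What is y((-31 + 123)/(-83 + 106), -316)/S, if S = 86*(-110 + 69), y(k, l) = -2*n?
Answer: -58/1763 ≈ -0.032898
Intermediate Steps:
n = -58 (n = 7 - (-1)*(-65) = 7 - 1*65 = 7 - 65 = -58)
y(k, l) = 116 (y(k, l) = -2*(-58) = 116)
S = -3526 (S = 86*(-41) = -3526)
y((-31 + 123)/(-83 + 106), -316)/S = 116/(-3526) = 116*(-1/3526) = -58/1763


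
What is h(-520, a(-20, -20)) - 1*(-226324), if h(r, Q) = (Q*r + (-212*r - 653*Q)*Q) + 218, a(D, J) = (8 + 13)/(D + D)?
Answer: 270014427/1600 ≈ 1.6876e+5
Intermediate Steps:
a(D, J) = 21/(2*D) (a(D, J) = 21/((2*D)) = 21*(1/(2*D)) = 21/(2*D))
h(r, Q) = 218 + Q*r + Q*(-653*Q - 212*r) (h(r, Q) = (Q*r + (-653*Q - 212*r)*Q) + 218 = (Q*r + Q*(-653*Q - 212*r)) + 218 = 218 + Q*r + Q*(-653*Q - 212*r))
h(-520, a(-20, -20)) - 1*(-226324) = (218 - 653*((21/2)/(-20))² - 211*(21/2)/(-20)*(-520)) - 1*(-226324) = (218 - 653*((21/2)*(-1/20))² - 211*(21/2)*(-1/20)*(-520)) + 226324 = (218 - 653*(-21/40)² - 211*(-21/40)*(-520)) + 226324 = (218 - 653*441/1600 - 57603) + 226324 = (218 - 287973/1600 - 57603) + 226324 = -92103973/1600 + 226324 = 270014427/1600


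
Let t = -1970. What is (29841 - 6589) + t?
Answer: 21282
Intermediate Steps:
(29841 - 6589) + t = (29841 - 6589) - 1970 = 23252 - 1970 = 21282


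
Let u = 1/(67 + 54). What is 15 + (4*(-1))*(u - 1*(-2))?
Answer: 843/121 ≈ 6.9669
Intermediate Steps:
u = 1/121 ≈ 0.0082645
15 + (4*(-1))*(u - 1*(-2)) = 15 + (4*(-1))*(1/121 - 1*(-2)) = 15 - 4*(1/121 + 2) = 15 - 4*243/121 = 15 - 972/121 = 843/121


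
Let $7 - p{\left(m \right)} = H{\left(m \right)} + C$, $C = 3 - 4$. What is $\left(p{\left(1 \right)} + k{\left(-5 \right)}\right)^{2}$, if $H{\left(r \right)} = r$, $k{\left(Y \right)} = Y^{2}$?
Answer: $1024$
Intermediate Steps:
$C = -1$
$p{\left(m \right)} = 8 - m$ ($p{\left(m \right)} = 7 - \left(m - 1\right) = 7 - \left(-1 + m\right) = 8 - m$)
$\left(p{\left(1 \right)} + k{\left(-5 \right)}\right)^{2} = \left(\left(8 - 1\right) + \left(-5\right)^{2}\right)^{2} = \left(\left(8 - 1\right) + 25\right)^{2} = \left(7 + 25\right)^{2} = 32^{2} = 1024$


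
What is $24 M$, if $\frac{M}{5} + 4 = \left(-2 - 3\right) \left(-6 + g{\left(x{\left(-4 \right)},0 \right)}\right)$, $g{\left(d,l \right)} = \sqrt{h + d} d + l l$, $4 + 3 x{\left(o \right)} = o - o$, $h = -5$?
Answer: $3120 + \frac{800 i \sqrt{57}}{3} \approx 3120.0 + 2013.3 i$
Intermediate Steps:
$x{\left(o \right)} = - \frac{4}{3}$ ($x{\left(o \right)} = - \frac{4}{3} + \frac{o - o}{3} = - \frac{4}{3} + \frac{1}{3} \cdot 0 = - \frac{4}{3} + 0 = - \frac{4}{3}$)
$g{\left(d,l \right)} = l^{2} + d \sqrt{-5 + d}$ ($g{\left(d,l \right)} = \sqrt{-5 + d} d + l l = d \sqrt{-5 + d} + l^{2} = l^{2} + d \sqrt{-5 + d}$)
$M = 130 + \frac{100 i \sqrt{57}}{9}$ ($M = -20 + 5 \left(-2 - 3\right) \left(-6 + \left(0^{2} - \frac{4 \sqrt{-5 - \frac{4}{3}}}{3}\right)\right) = -20 + 5 \left(- 5 \left(-6 + \left(0 - \frac{4 \sqrt{- \frac{19}{3}}}{3}\right)\right)\right) = -20 + 5 \left(- 5 \left(-6 + \left(0 - \frac{4 \frac{i \sqrt{57}}{3}}{3}\right)\right)\right) = -20 + 5 \left(- 5 \left(-6 + \left(0 - \frac{4 i \sqrt{57}}{9}\right)\right)\right) = -20 + 5 \left(- 5 \left(-6 - \frac{4 i \sqrt{57}}{9}\right)\right) = -20 + 5 \left(30 + \frac{20 i \sqrt{57}}{9}\right) = -20 + \left(150 + \frac{100 i \sqrt{57}}{9}\right) = 130 + \frac{100 i \sqrt{57}}{9} \approx 130.0 + 83.887 i$)
$24 M = 24 \left(130 + \frac{100 i \sqrt{57}}{9}\right) = 3120 + \frac{800 i \sqrt{57}}{3}$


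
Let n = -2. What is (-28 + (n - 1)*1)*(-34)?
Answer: 1054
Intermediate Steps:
(-28 + (n - 1)*1)*(-34) = (-28 + (-2 - 1)*1)*(-34) = (-28 - 3*1)*(-34) = (-28 - 3)*(-34) = -31*(-34) = 1054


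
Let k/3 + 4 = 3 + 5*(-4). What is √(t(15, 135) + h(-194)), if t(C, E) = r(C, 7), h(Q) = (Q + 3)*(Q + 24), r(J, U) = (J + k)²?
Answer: √34774 ≈ 186.48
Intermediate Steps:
k = -63 (k = -12 + 3*(3 + 5*(-4)) = -12 + 3*(3 - 20) = -12 + 3*(-17) = -12 - 51 = -63)
r(J, U) = (-63 + J)² (r(J, U) = (J - 63)² = (-63 + J)²)
h(Q) = (3 + Q)*(24 + Q)
t(C, E) = (-63 + C)²
√(t(15, 135) + h(-194)) = √((-63 + 15)² + (72 + (-194)² + 27*(-194))) = √((-48)² + (72 + 37636 - 5238)) = √(2304 + 32470) = √34774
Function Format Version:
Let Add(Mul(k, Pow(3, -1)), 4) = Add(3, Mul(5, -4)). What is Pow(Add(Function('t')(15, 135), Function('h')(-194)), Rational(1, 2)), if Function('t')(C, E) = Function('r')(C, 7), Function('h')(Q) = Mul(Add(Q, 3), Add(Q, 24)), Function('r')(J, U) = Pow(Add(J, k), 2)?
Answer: Pow(34774, Rational(1, 2)) ≈ 186.48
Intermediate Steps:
k = -63 (k = Add(-12, Mul(3, Add(3, Mul(5, -4)))) = Add(-12, Mul(3, Add(3, -20))) = Add(-12, Mul(3, -17)) = Add(-12, -51) = -63)
Function('r')(J, U) = Pow(Add(-63, J), 2) (Function('r')(J, U) = Pow(Add(J, -63), 2) = Pow(Add(-63, J), 2))
Function('h')(Q) = Mul(Add(3, Q), Add(24, Q))
Function('t')(C, E) = Pow(Add(-63, C), 2)
Pow(Add(Function('t')(15, 135), Function('h')(-194)), Rational(1, 2)) = Pow(Add(Pow(Add(-63, 15), 2), Add(72, Pow(-194, 2), Mul(27, -194))), Rational(1, 2)) = Pow(Add(Pow(-48, 2), Add(72, 37636, -5238)), Rational(1, 2)) = Pow(Add(2304, 32470), Rational(1, 2)) = Pow(34774, Rational(1, 2))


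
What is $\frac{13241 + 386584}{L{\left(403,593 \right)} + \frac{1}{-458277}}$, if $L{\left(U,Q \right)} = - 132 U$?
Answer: $- \frac{183230601525}{24378503293} \approx -7.5161$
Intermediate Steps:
$\frac{13241 + 386584}{L{\left(403,593 \right)} + \frac{1}{-458277}} = \frac{13241 + 386584}{\left(-132\right) 403 + \frac{1}{-458277}} = \frac{399825}{-53196 - \frac{1}{458277}} = \frac{399825}{- \frac{24378503293}{458277}} = 399825 \left(- \frac{458277}{24378503293}\right) = - \frac{183230601525}{24378503293}$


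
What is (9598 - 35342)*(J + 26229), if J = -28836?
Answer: 67114608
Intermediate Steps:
(9598 - 35342)*(J + 26229) = (9598 - 35342)*(-28836 + 26229) = -25744*(-2607) = 67114608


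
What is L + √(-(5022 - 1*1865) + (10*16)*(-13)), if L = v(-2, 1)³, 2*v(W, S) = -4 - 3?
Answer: -343/8 + I*√5237 ≈ -42.875 + 72.367*I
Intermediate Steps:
v(W, S) = -7/2 (v(W, S) = (-4 - 3)/2 = (½)*(-7) = -7/2)
L = -343/8 (L = (-7/2)³ = -343/8 ≈ -42.875)
L + √(-(5022 - 1*1865) + (10*16)*(-13)) = -343/8 + √(-(5022 - 1*1865) + (10*16)*(-13)) = -343/8 + √(-(5022 - 1865) + 160*(-13)) = -343/8 + √(-1*3157 - 2080) = -343/8 + √(-3157 - 2080) = -343/8 + √(-5237) = -343/8 + I*√5237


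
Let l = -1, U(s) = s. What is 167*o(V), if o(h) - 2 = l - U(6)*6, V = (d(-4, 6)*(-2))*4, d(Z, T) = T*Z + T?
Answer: -5845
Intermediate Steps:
d(Z, T) = T + T*Z
V = 144 (V = ((6*(1 - 4))*(-2))*4 = ((6*(-3))*(-2))*4 = -18*(-2)*4 = 36*4 = 144)
o(h) = -35 (o(h) = 2 + (-1 - 6*6) = 2 + (-1 - 1*36) = 2 + (-1 - 36) = 2 - 37 = -35)
167*o(V) = 167*(-35) = -5845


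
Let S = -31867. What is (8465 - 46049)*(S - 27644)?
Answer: 2236661424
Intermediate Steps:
(8465 - 46049)*(S - 27644) = (8465 - 46049)*(-31867 - 27644) = -37584*(-59511) = 2236661424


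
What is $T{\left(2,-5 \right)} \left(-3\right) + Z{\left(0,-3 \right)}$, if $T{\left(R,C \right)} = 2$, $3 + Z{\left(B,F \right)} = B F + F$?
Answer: $-12$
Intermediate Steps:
$Z{\left(B,F \right)} = -3 + F + B F$ ($Z{\left(B,F \right)} = -3 + \left(B F + F\right) = -3 + \left(F + B F\right) = -3 + F + B F$)
$T{\left(2,-5 \right)} \left(-3\right) + Z{\left(0,-3 \right)} = 2 \left(-3\right) - 6 = -6 - 6 = -12$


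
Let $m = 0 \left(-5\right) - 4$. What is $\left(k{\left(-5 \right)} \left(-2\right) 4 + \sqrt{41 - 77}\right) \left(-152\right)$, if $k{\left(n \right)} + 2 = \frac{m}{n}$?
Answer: $- \frac{7296}{5} - 912 i \approx -1459.2 - 912.0 i$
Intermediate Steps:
$m = -4$ ($m = 0 - 4 = -4$)
$k{\left(n \right)} = -2 - \frac{4}{n}$
$\left(k{\left(-5 \right)} \left(-2\right) 4 + \sqrt{41 - 77}\right) \left(-152\right) = \left(\left(-2 - \frac{4}{-5}\right) \left(-2\right) 4 + \sqrt{41 - 77}\right) \left(-152\right) = \left(\left(-2 - - \frac{4}{5}\right) \left(-2\right) 4 + \sqrt{-36}\right) \left(-152\right) = \left(\left(-2 + \frac{4}{5}\right) \left(-2\right) 4 + 6 i\right) \left(-152\right) = \left(\left(- \frac{6}{5}\right) \left(-2\right) 4 + 6 i\right) \left(-152\right) = \left(\frac{12}{5} \cdot 4 + 6 i\right) \left(-152\right) = \left(\frac{48}{5} + 6 i\right) \left(-152\right) = - \frac{7296}{5} - 912 i$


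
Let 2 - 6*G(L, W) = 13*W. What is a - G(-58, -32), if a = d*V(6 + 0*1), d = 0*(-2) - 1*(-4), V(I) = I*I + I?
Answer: 295/3 ≈ 98.333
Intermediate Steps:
G(L, W) = 1/3 - 13*W/6
V(I) = I + I**2 (V(I) = I**2 + I = I + I**2)
d = 4 (d = 0 + 4 = 4)
a = 168 (a = 4*((6 + 0*1)*(1 + (6 + 0*1))) = 4*((6 + 0)*(1 + (6 + 0))) = 4*(6*(1 + 6)) = 4*(6*7) = 4*42 = 168)
a - G(-58, -32) = 168 - (1/3 - 13/6*(-32)) = 168 - (1/3 + 208/3) = 168 - 1*209/3 = 168 - 209/3 = 295/3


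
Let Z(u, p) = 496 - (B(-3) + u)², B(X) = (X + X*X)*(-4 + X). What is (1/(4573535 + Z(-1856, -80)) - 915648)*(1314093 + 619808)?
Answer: -1720530452352919795/971627 ≈ -1.7708e+12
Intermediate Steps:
B(X) = (-4 + X)*(X + X²) (B(X) = (X + X²)*(-4 + X) = (-4 + X)*(X + X²))
Z(u, p) = 496 - (-42 + u)² (Z(u, p) = 496 - (-3*(-4 + (-3)² - 3*(-3)) + u)² = 496 - (-3*(-4 + 9 + 9) + u)² = 496 - (-3*14 + u)² = 496 - (-42 + u)²)
(1/(4573535 + Z(-1856, -80)) - 915648)*(1314093 + 619808) = (1/(4573535 + (496 - (-42 - 1856)²)) - 915648)*(1314093 + 619808) = (1/(4573535 + (496 - 1*(-1898)²)) - 915648)*1933901 = (1/(4573535 + (496 - 1*3602404)) - 915648)*1933901 = (1/(4573535 + (496 - 3602404)) - 915648)*1933901 = (1/(4573535 - 3601908) - 915648)*1933901 = (1/971627 - 915648)*1933901 = -889668319295/971627*1933901 = -1720530452352919795/971627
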